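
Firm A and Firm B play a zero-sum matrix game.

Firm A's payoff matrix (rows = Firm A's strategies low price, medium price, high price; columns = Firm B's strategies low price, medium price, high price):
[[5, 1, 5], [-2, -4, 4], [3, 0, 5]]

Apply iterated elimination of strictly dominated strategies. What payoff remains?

Row medium price is strictly dominated by row low price (5>-2, 1>-4, 5>4); eliminate medium price.
Column low price is strictly dominated by medium price for Firm B (1<5, 0<3); eliminate low price.
Column high price is strictly dominated by medium price for Firm B (1<5, 0<5); eliminate high price.
Row high price is strictly dominated by row low price (1>0); eliminate high price.
Only (low price, medium price) remains, with payoff 1.

1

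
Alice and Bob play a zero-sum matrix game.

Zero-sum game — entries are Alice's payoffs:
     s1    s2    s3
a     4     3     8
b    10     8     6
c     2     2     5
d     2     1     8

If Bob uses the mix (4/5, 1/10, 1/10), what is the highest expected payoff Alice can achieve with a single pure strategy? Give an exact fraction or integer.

47/5

a: (4)·(4/5) + (3)·(1/10) + (8)·(1/10) = 43/10.
b: (10)·(4/5) + (8)·(1/10) + (6)·(1/10) = 47/5.
c: (2)·(4/5) + (2)·(1/10) + (5)·(1/10) = 23/10.
d: (2)·(4/5) + (1)·(1/10) + (8)·(1/10) = 5/2.
The best pure response is b with expected payoff 47/5.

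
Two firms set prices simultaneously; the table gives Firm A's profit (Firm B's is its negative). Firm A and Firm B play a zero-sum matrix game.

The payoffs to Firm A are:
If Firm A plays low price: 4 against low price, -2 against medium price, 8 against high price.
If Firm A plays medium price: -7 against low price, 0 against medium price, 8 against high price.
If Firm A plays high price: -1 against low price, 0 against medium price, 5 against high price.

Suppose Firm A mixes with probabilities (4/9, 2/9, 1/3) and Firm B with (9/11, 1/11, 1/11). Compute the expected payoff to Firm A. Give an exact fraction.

46/99

Against (9/11, 1/11, 1/11), each row's expected payoff is low price: 42/11; medium price: -5; high price: -4/11.
Taking the (4/9, 2/9, 1/3)-weighted average: (4/9)·(42/11) + (2/9)·(-5) + (1/3)·(-4/11) = 46/99.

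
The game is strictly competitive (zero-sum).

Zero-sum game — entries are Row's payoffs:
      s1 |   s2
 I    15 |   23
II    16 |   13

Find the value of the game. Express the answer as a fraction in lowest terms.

173/11

Row minima are 15 and 13, so Row's maximin is 15; column maxima are 16 and 23, so Column's minimax is 16. These differ, so the equilibrium is in mixed strategies.
Let Row play I with probability p. Column is indifferent when 15p + 16(1−p) = 23p + 13(1−p), giving p = 3/11.
Let Column play s1 with probability q. Row is indifferent when 15q + 23(1−q) = 16q + 13(1−q), giving q = 10/11.
The value is 15·(10/11) + (23)·(1/11) = 173/11.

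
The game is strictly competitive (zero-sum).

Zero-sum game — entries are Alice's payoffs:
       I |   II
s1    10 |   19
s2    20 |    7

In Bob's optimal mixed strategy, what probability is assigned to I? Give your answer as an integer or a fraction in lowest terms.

Row minima are 10 and 7, so Alice's maximin is 10; column maxima are 20 and 19, so Bob's minimax is 19. These differ, so the equilibrium is in mixed strategies.
Let Bob play I with probability q. Alice is indifferent when 10q + 19(1−q) = 20q + 7(1−q), giving q = 6/11.

6/11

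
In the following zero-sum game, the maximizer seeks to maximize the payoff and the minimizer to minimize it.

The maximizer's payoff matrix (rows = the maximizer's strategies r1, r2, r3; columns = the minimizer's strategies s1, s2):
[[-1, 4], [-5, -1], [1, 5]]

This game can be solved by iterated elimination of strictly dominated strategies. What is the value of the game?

Row r1 is strictly dominated by row r3 (1>-1, 5>4); eliminate r1.
Column s2 is strictly dominated by s1 for the minimizer (-5<-1, 1<5); eliminate s2.
Row r2 is strictly dominated by row r3 (1>-5); eliminate r2.
Only (r3, s1) remains, with payoff 1.

1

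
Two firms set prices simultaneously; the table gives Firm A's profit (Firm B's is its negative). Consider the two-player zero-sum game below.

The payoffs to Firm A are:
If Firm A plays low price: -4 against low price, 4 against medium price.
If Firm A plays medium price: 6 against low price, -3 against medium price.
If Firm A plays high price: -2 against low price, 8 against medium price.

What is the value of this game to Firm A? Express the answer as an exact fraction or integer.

42/19

Row low price is strictly dominated by row high price, so Firm A never plays it.
The remaining 2×2 game on (medium price, high price) × (low price, medium price) has no saddle point. Let Firm A play medium price with probability p; indifference gives 6p − 2(1−p) = −3p + 8(1−p), so p = 10/19.
Similarly Firm B's optimal q on low price is 11/19, and the value is 6·(11/19) + (-3)·(8/19) = 42/19.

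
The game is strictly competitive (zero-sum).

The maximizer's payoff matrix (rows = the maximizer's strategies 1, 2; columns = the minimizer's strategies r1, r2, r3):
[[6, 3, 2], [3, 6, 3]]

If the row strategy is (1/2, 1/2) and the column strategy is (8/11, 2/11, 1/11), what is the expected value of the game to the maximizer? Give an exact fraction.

95/22

Against (8/11, 2/11, 1/11), each row's expected payoff is 1: 56/11; 2: 39/11.
Taking the (1/2, 1/2)-weighted average: (1/2)·(56/11) + (1/2)·(39/11) = 95/22.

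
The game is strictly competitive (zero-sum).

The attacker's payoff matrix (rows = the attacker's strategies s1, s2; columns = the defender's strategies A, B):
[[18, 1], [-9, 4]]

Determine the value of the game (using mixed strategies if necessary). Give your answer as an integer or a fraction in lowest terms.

27/10

Row minima are 1 and -9, so the attacker's maximin is 1; column maxima are 18 and 4, so the defender's minimax is 4. These differ, so the equilibrium is in mixed strategies.
Let the attacker play s1 with probability p. The defender is indifferent when 18p − 9(1−p) = p + 4(1−p), giving p = 13/30.
Let the defender play A with probability q. The attacker is indifferent when 18q + (1−q) = −9q + 4(1−q), giving q = 1/10.
The value is 18·(1/10) + (1)·(9/10) = 27/10.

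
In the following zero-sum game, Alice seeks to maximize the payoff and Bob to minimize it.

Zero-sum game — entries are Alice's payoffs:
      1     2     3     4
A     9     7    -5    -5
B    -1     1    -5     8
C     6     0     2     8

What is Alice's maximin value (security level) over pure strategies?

0

The worst-case payoff for each row is A: -5, B: -5, C: 0.
The best of these is 0.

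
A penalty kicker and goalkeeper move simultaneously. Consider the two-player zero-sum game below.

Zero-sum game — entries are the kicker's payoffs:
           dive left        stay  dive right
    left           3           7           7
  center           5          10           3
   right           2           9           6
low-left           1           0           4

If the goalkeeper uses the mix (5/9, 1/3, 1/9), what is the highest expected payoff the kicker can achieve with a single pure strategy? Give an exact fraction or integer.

58/9

left: (3)·(5/9) + (7)·(1/3) + (7)·(1/9) = 43/9.
center: (5)·(5/9) + (10)·(1/3) + (3)·(1/9) = 58/9.
right: (2)·(5/9) + (9)·(1/3) + (6)·(1/9) = 43/9.
low-left: (1)·(5/9) + (0)·(1/3) + (4)·(1/9) = 1.
The best pure response is center with expected payoff 58/9.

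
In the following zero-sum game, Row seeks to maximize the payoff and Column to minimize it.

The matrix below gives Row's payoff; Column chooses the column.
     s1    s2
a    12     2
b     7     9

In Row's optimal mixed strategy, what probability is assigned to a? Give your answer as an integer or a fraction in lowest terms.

Row minima are 2 and 7, so Row's maximin is 7; column maxima are 12 and 9, so Column's minimax is 9. These differ, so the equilibrium is in mixed strategies.
Let Row play a with probability p. Column is indifferent when 12p + 7(1−p) = 2p + 9(1−p), giving p = 1/6.

1/6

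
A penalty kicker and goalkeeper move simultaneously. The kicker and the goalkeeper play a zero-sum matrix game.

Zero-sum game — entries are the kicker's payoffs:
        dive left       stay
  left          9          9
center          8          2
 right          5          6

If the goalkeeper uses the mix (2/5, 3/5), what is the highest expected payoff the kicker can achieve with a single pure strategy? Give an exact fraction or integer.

left: (9)·(2/5) + (9)·(3/5) = 9.
center: (8)·(2/5) + (2)·(3/5) = 22/5.
right: (5)·(2/5) + (6)·(3/5) = 28/5.
The best pure response is left with expected payoff 9.

9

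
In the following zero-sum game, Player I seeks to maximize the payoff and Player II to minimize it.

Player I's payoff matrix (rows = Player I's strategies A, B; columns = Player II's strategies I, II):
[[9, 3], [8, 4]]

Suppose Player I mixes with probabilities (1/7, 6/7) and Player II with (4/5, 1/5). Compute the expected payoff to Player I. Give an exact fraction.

51/7

Against (4/5, 1/5), each row's expected payoff is A: 39/5; B: 36/5.
Taking the (1/7, 6/7)-weighted average: (1/7)·(39/5) + (6/7)·(36/5) = 51/7.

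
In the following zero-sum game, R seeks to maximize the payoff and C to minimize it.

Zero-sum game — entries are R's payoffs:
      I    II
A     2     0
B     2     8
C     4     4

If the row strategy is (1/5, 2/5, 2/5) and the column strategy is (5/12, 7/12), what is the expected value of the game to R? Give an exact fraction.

119/30

Against (5/12, 7/12), each row's expected payoff is A: 5/6; B: 11/2; C: 4.
Taking the (1/5, 2/5, 2/5)-weighted average: (1/5)·(5/6) + (2/5)·(11/2) + (2/5)·(4) = 119/30.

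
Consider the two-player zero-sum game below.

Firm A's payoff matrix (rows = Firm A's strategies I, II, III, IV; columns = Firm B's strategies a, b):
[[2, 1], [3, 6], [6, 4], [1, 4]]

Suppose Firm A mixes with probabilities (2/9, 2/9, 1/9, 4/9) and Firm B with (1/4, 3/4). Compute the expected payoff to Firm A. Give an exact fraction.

Against (1/4, 3/4), each row's expected payoff is I: 5/4; II: 21/4; III: 9/2; IV: 13/4.
Taking the (2/9, 2/9, 1/9, 4/9)-weighted average: (2/9)·(5/4) + (2/9)·(21/4) + (1/9)·(9/2) + (4/9)·(13/4) = 61/18.

61/18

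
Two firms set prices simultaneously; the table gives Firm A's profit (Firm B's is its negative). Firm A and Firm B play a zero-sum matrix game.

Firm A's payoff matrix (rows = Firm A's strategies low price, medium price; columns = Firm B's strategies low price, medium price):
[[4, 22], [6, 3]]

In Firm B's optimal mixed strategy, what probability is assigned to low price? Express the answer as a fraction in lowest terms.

Row minima are 4 and 3, so Firm A's maximin is 4; column maxima are 6 and 22, so Firm B's minimax is 6. These differ, so the equilibrium is in mixed strategies.
Let Firm B play low price with probability q. Firm A is indifferent when 4q + 22(1−q) = 6q + 3(1−q), giving q = 19/21.

19/21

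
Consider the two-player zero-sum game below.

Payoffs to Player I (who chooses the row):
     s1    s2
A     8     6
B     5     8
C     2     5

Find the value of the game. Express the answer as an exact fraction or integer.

Row C is strictly dominated by row A, so Player I never plays it.
The remaining 2×2 game on (A, B) × (s1, s2) has no saddle point. Let Player I play A with probability p; indifference gives 8p + 5(1−p) = 6p + 8(1−p), so p = 3/5.
Similarly Player II's optimal q on s1 is 2/5, and the value is 8·(2/5) + (6)·(3/5) = 34/5.

34/5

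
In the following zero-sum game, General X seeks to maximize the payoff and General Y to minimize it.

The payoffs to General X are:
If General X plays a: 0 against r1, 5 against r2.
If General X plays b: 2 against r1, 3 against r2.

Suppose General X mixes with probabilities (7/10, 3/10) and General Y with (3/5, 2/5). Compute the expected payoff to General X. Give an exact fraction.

53/25

Against (3/5, 2/5), each row's expected payoff is a: 2; b: 12/5.
Taking the (7/10, 3/10)-weighted average: (7/10)·(2) + (3/10)·(12/5) = 53/25.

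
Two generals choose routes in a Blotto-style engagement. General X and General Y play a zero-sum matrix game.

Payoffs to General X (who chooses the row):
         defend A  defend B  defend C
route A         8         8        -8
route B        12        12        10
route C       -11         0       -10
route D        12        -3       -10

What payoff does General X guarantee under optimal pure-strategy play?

10

Row minima: -8, 10, -11, -10 → General X's maximin is 10.
Column maxima: 12, 12, 10 → General Y's minimax is 10.
They coincide at (route B, defend C), so the value is 10.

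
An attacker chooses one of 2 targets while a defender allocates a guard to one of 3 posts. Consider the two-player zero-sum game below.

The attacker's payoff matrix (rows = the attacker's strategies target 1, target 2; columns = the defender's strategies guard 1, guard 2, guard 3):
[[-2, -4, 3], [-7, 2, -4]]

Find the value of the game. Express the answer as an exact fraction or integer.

Column guard 3 is strictly dominated by guard 1 for the defender (it gives the attacker more in every row).
The remaining 2×2 game on (target 1, target 2) × (guard 1, guard 2) has no saddle point. Let the attacker play target 1 with probability p; indifference gives −2p − 7(1−p) = −4p + 2(1−p), so p = 9/11.
Similarly the defender's optimal q on guard 1 is 6/11, and the value is -2·(6/11) + (-4)·(5/11) = -32/11.

-32/11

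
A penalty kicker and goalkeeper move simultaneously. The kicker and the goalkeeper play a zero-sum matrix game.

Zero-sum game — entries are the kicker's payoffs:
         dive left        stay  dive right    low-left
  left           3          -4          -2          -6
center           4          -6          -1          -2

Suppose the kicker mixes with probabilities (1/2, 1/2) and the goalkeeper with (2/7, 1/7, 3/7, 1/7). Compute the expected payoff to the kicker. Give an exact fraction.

-13/14

Against (2/7, 1/7, 3/7, 1/7), each row's expected payoff is left: -10/7; center: -3/7.
Taking the (1/2, 1/2)-weighted average: (1/2)·(-10/7) + (1/2)·(-3/7) = -13/14.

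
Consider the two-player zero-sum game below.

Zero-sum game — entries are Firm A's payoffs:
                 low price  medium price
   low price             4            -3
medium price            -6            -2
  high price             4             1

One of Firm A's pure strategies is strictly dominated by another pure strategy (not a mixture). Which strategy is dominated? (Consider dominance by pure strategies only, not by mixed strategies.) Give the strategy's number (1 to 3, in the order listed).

2

Compare medium price with high price: 4 > -6, 1 > -2.
So high price strictly dominates medium price for Firm A; medium price is strictly dominated.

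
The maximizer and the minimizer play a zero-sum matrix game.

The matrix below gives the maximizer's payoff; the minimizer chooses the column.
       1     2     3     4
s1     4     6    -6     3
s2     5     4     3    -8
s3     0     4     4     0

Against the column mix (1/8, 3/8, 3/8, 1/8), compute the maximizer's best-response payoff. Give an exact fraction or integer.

3

s1: (4)·(1/8) + (6)·(3/8) + (-6)·(3/8) + (3)·(1/8) = 7/8.
s2: (5)·(1/8) + (4)·(3/8) + (3)·(3/8) + (-8)·(1/8) = 9/4.
s3: (0)·(1/8) + (4)·(3/8) + (4)·(3/8) + (0)·(1/8) = 3.
The best pure response is s3 with expected payoff 3.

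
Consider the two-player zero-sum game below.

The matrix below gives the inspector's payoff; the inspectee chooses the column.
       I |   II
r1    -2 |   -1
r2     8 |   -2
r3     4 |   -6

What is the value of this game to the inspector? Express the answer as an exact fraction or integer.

-12/11

Row r3 is strictly dominated by row r2, so the inspector never plays it.
The remaining 2×2 game on (r1, r2) × (I, II) has no saddle point. Let the inspector play r1 with probability p; indifference gives −2p + 8(1−p) = −p − 2(1−p), so p = 10/11.
Similarly the inspectee's optimal q on I is 1/11, and the value is -2·(1/11) + (-1)·(10/11) = -12/11.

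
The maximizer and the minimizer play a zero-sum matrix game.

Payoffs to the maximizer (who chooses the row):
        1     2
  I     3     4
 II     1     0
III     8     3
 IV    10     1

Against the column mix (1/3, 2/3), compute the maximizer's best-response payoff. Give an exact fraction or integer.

14/3

I: (3)·(1/3) + (4)·(2/3) = 11/3.
II: (1)·(1/3) + (0)·(2/3) = 1/3.
III: (8)·(1/3) + (3)·(2/3) = 14/3.
IV: (10)·(1/3) + (1)·(2/3) = 4.
The best pure response is III with expected payoff 14/3.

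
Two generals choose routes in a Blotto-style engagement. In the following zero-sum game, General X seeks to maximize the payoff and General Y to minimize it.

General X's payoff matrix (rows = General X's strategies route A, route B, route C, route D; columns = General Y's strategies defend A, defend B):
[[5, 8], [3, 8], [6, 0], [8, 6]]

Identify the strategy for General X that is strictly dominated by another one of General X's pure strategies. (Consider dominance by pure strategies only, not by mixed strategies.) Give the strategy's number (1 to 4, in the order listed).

3

Compare route C with route D: 8 > 6, 6 > 0.
So route D strictly dominates route C for General X; route C is strictly dominated.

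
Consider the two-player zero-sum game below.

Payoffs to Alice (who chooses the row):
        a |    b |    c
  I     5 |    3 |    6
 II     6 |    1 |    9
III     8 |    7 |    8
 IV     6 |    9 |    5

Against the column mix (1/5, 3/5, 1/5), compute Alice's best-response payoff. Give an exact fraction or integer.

I: (5)·(1/5) + (3)·(3/5) + (6)·(1/5) = 4.
II: (6)·(1/5) + (1)·(3/5) + (9)·(1/5) = 18/5.
III: (8)·(1/5) + (7)·(3/5) + (8)·(1/5) = 37/5.
IV: (6)·(1/5) + (9)·(3/5) + (5)·(1/5) = 38/5.
The best pure response is IV with expected payoff 38/5.

38/5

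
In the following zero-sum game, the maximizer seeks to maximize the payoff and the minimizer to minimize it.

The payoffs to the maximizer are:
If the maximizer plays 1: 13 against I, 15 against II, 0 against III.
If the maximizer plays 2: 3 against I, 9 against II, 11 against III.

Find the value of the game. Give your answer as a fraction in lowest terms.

Column II is strictly dominated by I for the minimizer (it gives the maximizer more in every row).
The remaining 2×2 game on (1, 2) × (I, III) has no saddle point. Let the maximizer play 1 with probability p; indifference gives 13p + 3(1−p) = 11(1−p), so p = 8/21.
Similarly the minimizer's optimal q on I is 11/21, and the value is 13·(11/21) + (0)·(10/21) = 143/21.

143/21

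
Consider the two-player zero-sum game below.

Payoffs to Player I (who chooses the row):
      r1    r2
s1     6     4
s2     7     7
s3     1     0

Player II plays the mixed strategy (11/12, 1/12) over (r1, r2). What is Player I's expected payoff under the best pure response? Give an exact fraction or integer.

s1: (6)·(11/12) + (4)·(1/12) = 35/6.
s2: (7)·(11/12) + (7)·(1/12) = 7.
s3: (1)·(11/12) + (0)·(1/12) = 11/12.
The best pure response is s2 with expected payoff 7.

7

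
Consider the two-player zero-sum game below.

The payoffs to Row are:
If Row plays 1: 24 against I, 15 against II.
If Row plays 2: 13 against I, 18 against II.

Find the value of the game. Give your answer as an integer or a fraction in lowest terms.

Row minima are 15 and 13, so Row's maximin is 15; column maxima are 24 and 18, so Column's minimax is 18. These differ, so the equilibrium is in mixed strategies.
Let Row play 1 with probability p. Column is indifferent when 24p + 13(1−p) = 15p + 18(1−p), giving p = 5/14.
Let Column play I with probability q. Row is indifferent when 24q + 15(1−q) = 13q + 18(1−q), giving q = 3/14.
The value is 24·(3/14) + (15)·(11/14) = 237/14.

237/14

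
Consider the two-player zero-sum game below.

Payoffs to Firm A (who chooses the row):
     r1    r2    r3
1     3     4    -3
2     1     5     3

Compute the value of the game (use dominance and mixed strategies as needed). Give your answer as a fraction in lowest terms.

3/2

Column r2 is strictly dominated by r1 for Firm B (it gives Firm A more in every row).
The remaining 2×2 game on (1, 2) × (r1, r3) has no saddle point. Let Firm A play 1 with probability p; indifference gives 3p + (1−p) = −3p + 3(1−p), so p = 1/4.
Similarly Firm B's optimal q on r1 is 3/4, and the value is 3·(3/4) + (-3)·(1/4) = 3/2.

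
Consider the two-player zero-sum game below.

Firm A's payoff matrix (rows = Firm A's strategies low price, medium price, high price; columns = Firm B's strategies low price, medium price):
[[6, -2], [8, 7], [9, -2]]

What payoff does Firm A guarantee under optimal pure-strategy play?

Row minima: -2, 7, -2 → Firm A's maximin is 7.
Column maxima: 9, 7 → Firm B's minimax is 7.
They coincide at (medium price, medium price), so the value is 7.

7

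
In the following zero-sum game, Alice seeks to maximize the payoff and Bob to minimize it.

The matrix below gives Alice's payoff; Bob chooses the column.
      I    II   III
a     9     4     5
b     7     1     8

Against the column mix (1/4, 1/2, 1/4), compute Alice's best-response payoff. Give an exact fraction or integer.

11/2

a: (9)·(1/4) + (4)·(1/2) + (5)·(1/4) = 11/2.
b: (7)·(1/4) + (1)·(1/2) + (8)·(1/4) = 17/4.
The best pure response is a with expected payoff 11/2.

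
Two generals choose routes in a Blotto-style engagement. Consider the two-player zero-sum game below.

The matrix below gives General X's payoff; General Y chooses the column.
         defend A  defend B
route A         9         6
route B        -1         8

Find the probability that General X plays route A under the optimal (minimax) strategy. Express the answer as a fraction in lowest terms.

3/4

Row minima are 6 and -1, so General X's maximin is 6; column maxima are 9 and 8, so General Y's minimax is 8. These differ, so the equilibrium is in mixed strategies.
Let General X play route A with probability p. General Y is indifferent when 9p − (1−p) = 6p + 8(1−p), giving p = 3/4.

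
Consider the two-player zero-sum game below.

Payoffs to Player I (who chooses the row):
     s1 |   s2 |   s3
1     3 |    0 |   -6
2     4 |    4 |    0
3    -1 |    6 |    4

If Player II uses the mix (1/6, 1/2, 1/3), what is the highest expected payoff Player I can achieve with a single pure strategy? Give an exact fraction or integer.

1: (3)·(1/6) + (0)·(1/2) + (-6)·(1/3) = -3/2.
2: (4)·(1/6) + (4)·(1/2) + (0)·(1/3) = 8/3.
3: (-1)·(1/6) + (6)·(1/2) + (4)·(1/3) = 25/6.
The best pure response is 3 with expected payoff 25/6.

25/6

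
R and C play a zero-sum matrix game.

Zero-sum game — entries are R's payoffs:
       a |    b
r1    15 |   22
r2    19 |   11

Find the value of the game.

253/15

Row minima are 15 and 11, so R's maximin is 15; column maxima are 19 and 22, so C's minimax is 19. These differ, so the equilibrium is in mixed strategies.
Let R play r1 with probability p. C is indifferent when 15p + 19(1−p) = 22p + 11(1−p), giving p = 8/15.
Let C play a with probability q. R is indifferent when 15q + 22(1−q) = 19q + 11(1−q), giving q = 11/15.
The value is 15·(11/15) + (22)·(4/15) = 253/15.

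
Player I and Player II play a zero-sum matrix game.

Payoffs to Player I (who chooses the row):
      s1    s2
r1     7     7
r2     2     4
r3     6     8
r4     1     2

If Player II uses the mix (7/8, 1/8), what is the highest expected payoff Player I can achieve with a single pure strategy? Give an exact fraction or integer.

r1: (7)·(7/8) + (7)·(1/8) = 7.
r2: (2)·(7/8) + (4)·(1/8) = 9/4.
r3: (6)·(7/8) + (8)·(1/8) = 25/4.
r4: (1)·(7/8) + (2)·(1/8) = 9/8.
The best pure response is r1 with expected payoff 7.

7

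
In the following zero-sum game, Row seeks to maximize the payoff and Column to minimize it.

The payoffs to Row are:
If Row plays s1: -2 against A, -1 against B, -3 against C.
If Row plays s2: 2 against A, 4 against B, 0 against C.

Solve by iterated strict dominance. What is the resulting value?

0

Row s1 is strictly dominated by row s2 (2>-2, 4>-1, 0>-3); eliminate s1.
Column A is strictly dominated by C for Column (0<2); eliminate A.
Column B is strictly dominated by C for Column (0<4); eliminate B.
Only (s2, C) remains, with payoff 0.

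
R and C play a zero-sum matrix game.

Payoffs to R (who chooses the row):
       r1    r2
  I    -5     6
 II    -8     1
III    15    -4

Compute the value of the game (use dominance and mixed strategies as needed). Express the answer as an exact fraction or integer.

7/3

Row II is strictly dominated by row I, so R never plays it.
The remaining 2×2 game on (I, III) × (r1, r2) has no saddle point. Let R play I with probability p; indifference gives −5p + 15(1−p) = 6p − 4(1−p), so p = 19/30.
Similarly C's optimal q on r1 is 1/3, and the value is -5·(1/3) + (6)·(2/3) = 7/3.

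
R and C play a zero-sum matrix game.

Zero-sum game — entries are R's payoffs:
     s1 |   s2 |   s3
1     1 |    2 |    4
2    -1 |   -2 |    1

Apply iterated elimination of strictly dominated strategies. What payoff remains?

1

Column s3 is strictly dominated by s1 for C (1<4, -1<1); eliminate s3.
Row 2 is strictly dominated by row 1 (1>-1, 2>-2); eliminate 2.
Column s2 is strictly dominated by s1 for C (1<2); eliminate s2.
Only (1, s1) remains, with payoff 1.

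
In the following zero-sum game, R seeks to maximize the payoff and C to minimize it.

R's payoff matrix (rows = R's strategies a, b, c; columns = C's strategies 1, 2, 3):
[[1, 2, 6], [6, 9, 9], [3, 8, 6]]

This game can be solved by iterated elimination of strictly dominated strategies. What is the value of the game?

6

Row c is strictly dominated by row b (6>3, 9>8, 9>6); eliminate c.
Row a is strictly dominated by row b (6>1, 9>2, 9>6); eliminate a.
Column 3 is strictly dominated by 1 for C (6<9); eliminate 3.
Column 2 is strictly dominated by 1 for C (6<9); eliminate 2.
Only (b, 1) remains, with payoff 6.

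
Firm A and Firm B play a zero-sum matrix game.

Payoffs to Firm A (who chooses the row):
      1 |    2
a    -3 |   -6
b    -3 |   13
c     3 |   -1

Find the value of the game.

9/5

Row a is strictly dominated by row c, so Firm A never plays it.
The remaining 2×2 game on (b, c) × (1, 2) has no saddle point. Let Firm A play b with probability p; indifference gives −3p + 3(1−p) = 13p − (1−p), so p = 1/5.
Similarly Firm B's optimal q on 1 is 7/10, and the value is -3·(7/10) + (13)·(3/10) = 9/5.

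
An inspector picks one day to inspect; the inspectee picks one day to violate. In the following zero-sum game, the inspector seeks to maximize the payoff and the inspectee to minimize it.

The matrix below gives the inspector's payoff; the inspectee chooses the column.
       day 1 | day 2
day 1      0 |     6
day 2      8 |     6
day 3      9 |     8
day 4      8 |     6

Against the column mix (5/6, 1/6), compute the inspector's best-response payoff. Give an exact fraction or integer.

day 1: (0)·(5/6) + (6)·(1/6) = 1.
day 2: (8)·(5/6) + (6)·(1/6) = 23/3.
day 3: (9)·(5/6) + (8)·(1/6) = 53/6.
day 4: (8)·(5/6) + (6)·(1/6) = 23/3.
The best pure response is day 3 with expected payoff 53/6.

53/6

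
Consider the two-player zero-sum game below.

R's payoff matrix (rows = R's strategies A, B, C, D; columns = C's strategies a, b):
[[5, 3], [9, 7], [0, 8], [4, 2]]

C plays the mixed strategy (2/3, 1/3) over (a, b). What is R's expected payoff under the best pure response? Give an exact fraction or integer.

25/3

A: (5)·(2/3) + (3)·(1/3) = 13/3.
B: (9)·(2/3) + (7)·(1/3) = 25/3.
C: (0)·(2/3) + (8)·(1/3) = 8/3.
D: (4)·(2/3) + (2)·(1/3) = 10/3.
The best pure response is B with expected payoff 25/3.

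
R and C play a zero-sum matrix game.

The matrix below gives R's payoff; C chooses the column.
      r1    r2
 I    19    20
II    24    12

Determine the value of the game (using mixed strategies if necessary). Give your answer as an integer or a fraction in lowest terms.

Row minima are 19 and 12, so R's maximin is 19; column maxima are 24 and 20, so C's minimax is 20. These differ, so the equilibrium is in mixed strategies.
Let R play I with probability p. C is indifferent when 19p + 24(1−p) = 20p + 12(1−p), giving p = 12/13.
Let C play r1 with probability q. R is indifferent when 19q + 20(1−q) = 24q + 12(1−q), giving q = 8/13.
The value is 19·(8/13) + (20)·(5/13) = 252/13.

252/13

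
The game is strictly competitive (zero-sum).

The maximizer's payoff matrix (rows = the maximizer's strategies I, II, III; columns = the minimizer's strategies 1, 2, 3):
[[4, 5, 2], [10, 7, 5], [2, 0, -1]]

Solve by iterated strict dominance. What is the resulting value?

5

Column 2 is strictly dominated by 3 for the minimizer (2<5, 5<7, -1<0); eliminate 2.
Row III is strictly dominated by row I (4>2, 2>-1); eliminate III.
Row I is strictly dominated by row II (10>4, 5>2); eliminate I.
Column 1 is strictly dominated by 3 for the minimizer (5<10); eliminate 1.
Only (II, 3) remains, with payoff 5.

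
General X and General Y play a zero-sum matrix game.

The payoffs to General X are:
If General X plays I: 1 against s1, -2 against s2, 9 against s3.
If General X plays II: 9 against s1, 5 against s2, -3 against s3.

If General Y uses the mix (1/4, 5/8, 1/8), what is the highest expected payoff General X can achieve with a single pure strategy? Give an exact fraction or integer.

I: (1)·(1/4) + (-2)·(5/8) + (9)·(1/8) = 1/8.
II: (9)·(1/4) + (5)·(5/8) + (-3)·(1/8) = 5.
The best pure response is II with expected payoff 5.

5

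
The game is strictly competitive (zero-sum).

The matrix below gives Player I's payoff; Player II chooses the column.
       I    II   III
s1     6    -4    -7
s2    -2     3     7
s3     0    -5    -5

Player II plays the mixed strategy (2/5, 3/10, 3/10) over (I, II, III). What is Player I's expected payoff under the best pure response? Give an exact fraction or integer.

11/5

s1: (6)·(2/5) + (-4)·(3/10) + (-7)·(3/10) = -9/10.
s2: (-2)·(2/5) + (3)·(3/10) + (7)·(3/10) = 11/5.
s3: (0)·(2/5) + (-5)·(3/10) + (-5)·(3/10) = -3.
The best pure response is s2 with expected payoff 11/5.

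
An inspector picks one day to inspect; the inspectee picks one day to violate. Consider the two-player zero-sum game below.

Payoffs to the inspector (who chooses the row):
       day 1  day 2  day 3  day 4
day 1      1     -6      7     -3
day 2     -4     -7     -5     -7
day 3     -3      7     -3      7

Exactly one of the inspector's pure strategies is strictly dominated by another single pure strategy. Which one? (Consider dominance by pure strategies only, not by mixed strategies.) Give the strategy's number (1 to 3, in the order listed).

2

Compare day 2 with day 1: 1 > -4, -6 > -7, 7 > -5, -3 > -7.
So day 1 strictly dominates day 2 for the inspector; day 2 is strictly dominated.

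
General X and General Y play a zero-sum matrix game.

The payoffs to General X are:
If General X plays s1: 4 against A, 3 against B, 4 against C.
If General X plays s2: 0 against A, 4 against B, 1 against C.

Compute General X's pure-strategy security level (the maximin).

The worst-case payoff for each row is s1: 3, s2: 0.
The best of these is 3.

3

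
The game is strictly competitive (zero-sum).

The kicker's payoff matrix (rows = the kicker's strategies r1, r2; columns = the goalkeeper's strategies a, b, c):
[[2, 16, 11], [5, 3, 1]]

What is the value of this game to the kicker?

Column b is strictly dominated by c for the goalkeeper (it gives the kicker more in every row).
The remaining 2×2 game on (r1, r2) × (a, c) has no saddle point. Let the kicker play r1 with probability p; indifference gives 2p + 5(1−p) = 11p + (1−p), so p = 4/13.
Similarly the goalkeeper's optimal q on a is 10/13, and the value is 2·(10/13) + (11)·(3/13) = 53/13.

53/13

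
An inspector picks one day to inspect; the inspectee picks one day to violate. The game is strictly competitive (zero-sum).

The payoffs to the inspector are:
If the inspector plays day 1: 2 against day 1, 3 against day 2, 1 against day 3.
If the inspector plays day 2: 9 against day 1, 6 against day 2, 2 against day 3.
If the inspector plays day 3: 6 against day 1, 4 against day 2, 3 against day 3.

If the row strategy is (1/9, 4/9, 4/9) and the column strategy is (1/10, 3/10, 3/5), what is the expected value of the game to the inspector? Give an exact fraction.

317/90

Against (1/10, 3/10, 3/5), each row's expected payoff is day 1: 17/10; day 2: 39/10; day 3: 18/5.
Taking the (1/9, 4/9, 4/9)-weighted average: (1/9)·(17/10) + (4/9)·(39/10) + (4/9)·(18/5) = 317/90.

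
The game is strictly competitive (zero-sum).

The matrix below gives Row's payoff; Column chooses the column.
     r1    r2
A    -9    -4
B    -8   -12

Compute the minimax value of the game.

Row minima are -9 and -12, so Row's maximin is -9; column maxima are -8 and -4, so Column's minimax is -8. These differ, so the equilibrium is in mixed strategies.
Let Row play A with probability p. Column is indifferent when −9p − 8(1−p) = −4p − 12(1−p), giving p = 4/9.
Let Column play r1 with probability q. Row is indifferent when −9q − 4(1−q) = −8q − 12(1−q), giving q = 8/9.
The value is -9·(8/9) + (-4)·(1/9) = -76/9.

-76/9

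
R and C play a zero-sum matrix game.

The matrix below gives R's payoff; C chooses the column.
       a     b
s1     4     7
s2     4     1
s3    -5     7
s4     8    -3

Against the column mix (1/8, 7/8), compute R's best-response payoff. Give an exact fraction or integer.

s1: (4)·(1/8) + (7)·(7/8) = 53/8.
s2: (4)·(1/8) + (1)·(7/8) = 11/8.
s3: (-5)·(1/8) + (7)·(7/8) = 11/2.
s4: (8)·(1/8) + (-3)·(7/8) = -13/8.
The best pure response is s1 with expected payoff 53/8.

53/8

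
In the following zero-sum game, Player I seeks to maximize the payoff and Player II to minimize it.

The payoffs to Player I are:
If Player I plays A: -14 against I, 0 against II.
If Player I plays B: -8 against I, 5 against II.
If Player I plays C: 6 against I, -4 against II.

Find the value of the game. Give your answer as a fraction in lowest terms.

-2/23

Row A is strictly dominated by row B, so Player I never plays it.
The remaining 2×2 game on (B, C) × (I, II) has no saddle point. Let Player I play B with probability p; indifference gives −8p + 6(1−p) = 5p − 4(1−p), so p = 10/23.
Similarly Player II's optimal q on I is 9/23, and the value is -8·(9/23) + (5)·(14/23) = -2/23.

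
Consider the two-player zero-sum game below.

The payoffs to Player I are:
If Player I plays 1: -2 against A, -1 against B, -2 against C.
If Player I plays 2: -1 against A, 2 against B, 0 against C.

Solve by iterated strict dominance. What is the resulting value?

Row 1 is strictly dominated by row 2 (-1>-2, 2>-1, 0>-2); eliminate 1.
Column C is strictly dominated by A for Player II (-1<0); eliminate C.
Column B is strictly dominated by A for Player II (-1<2); eliminate B.
Only (2, A) remains, with payoff -1.

-1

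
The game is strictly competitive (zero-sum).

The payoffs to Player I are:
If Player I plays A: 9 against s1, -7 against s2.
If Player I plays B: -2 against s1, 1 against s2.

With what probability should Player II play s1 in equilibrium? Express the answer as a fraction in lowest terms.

8/19

Row minima are -7 and -2, so Player I's maximin is -2; column maxima are 9 and 1, so Player II's minimax is 1. These differ, so the equilibrium is in mixed strategies.
Let Player II play s1 with probability q. Player I is indifferent when 9q − 7(1−q) = −2q + (1−q), giving q = 8/19.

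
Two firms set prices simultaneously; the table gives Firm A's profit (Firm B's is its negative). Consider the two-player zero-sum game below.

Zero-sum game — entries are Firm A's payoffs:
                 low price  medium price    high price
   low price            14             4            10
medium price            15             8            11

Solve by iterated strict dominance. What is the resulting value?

8

Column low price is strictly dominated by medium price for Firm B (4<14, 8<15); eliminate low price.
Column high price is strictly dominated by medium price for Firm B (4<10, 8<11); eliminate high price.
Row low price is strictly dominated by row medium price (8>4); eliminate low price.
Only (medium price, medium price) remains, with payoff 8.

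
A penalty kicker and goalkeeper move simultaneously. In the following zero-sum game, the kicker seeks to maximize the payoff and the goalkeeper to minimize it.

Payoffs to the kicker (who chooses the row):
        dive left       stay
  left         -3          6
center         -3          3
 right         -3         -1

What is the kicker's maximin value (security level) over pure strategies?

-3

The worst-case payoff for each row is left: -3, center: -3, right: -3.
The best of these is -3.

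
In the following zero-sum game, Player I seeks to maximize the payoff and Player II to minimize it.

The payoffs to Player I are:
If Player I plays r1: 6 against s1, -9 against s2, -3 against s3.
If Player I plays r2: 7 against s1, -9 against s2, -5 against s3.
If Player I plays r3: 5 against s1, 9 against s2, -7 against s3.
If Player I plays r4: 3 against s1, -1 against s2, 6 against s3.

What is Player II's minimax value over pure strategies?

The worst case (largest entry) in each column is s1: 7, s2: 9, s3: 6.
The best (smallest) of these is 6.

6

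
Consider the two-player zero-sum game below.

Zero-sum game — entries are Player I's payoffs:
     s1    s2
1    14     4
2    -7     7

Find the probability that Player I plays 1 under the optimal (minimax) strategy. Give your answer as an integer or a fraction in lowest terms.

Row minima are 4 and -7, so Player I's maximin is 4; column maxima are 14 and 7, so Player II's minimax is 7. These differ, so the equilibrium is in mixed strategies.
Let Player I play 1 with probability p. Player II is indifferent when 14p − 7(1−p) = 4p + 7(1−p), giving p = 7/12.

7/12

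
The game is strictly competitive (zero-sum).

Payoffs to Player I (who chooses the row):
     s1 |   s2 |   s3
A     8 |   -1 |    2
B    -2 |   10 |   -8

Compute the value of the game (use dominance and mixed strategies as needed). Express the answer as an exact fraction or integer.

4/7

Column s1 is strictly dominated by s3 for Player II (it gives Player I more in every row).
The remaining 2×2 game on (A, B) × (s2, s3) has no saddle point. Let Player I play A with probability p; indifference gives −p + 10(1−p) = 2p − 8(1−p), so p = 6/7.
Similarly Player II's optimal q on s2 is 10/21, and the value is -1·(10/21) + (2)·(11/21) = 4/7.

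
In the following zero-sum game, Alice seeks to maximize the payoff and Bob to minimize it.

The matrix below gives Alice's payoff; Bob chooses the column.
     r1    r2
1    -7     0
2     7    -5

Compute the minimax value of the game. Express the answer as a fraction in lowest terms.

Row minima are -7 and -5, so Alice's maximin is -5; column maxima are 7 and 0, so Bob's minimax is 0. These differ, so the equilibrium is in mixed strategies.
Let Alice play 1 with probability p. Bob is indifferent when −7p + 7(1−p) = −5(1−p), giving p = 12/19.
Let Bob play r1 with probability q. Alice is indifferent when −7q = 7q − 5(1−q), giving q = 5/19.
The value is -7·(5/19) + (0)·(14/19) = -35/19.

-35/19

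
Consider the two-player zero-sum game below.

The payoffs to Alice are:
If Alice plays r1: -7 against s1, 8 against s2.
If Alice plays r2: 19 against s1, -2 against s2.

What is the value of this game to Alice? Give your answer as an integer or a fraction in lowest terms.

Row minima are -7 and -2, so Alice's maximin is -2; column maxima are 19 and 8, so Bob's minimax is 8. These differ, so the equilibrium is in mixed strategies.
Let Alice play r1 with probability p. Bob is indifferent when −7p + 19(1−p) = 8p − 2(1−p), giving p = 7/12.
Let Bob play s1 with probability q. Alice is indifferent when −7q + 8(1−q) = 19q − 2(1−q), giving q = 5/18.
The value is -7·(5/18) + (8)·(13/18) = 23/6.

23/6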